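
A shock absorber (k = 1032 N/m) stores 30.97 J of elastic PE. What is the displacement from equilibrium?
x = √(2·PE/k) = √(2·30.97/1032) = 0.245 m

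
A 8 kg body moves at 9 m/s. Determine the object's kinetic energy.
KE = ½mv² = ½(8)(9)² = 324.0 J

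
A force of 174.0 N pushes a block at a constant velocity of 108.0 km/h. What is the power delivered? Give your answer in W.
Convert to SI: F = 174.0 N, v = 30.0 m/s
P = Fv = (174.0)(30.0) = 5220 W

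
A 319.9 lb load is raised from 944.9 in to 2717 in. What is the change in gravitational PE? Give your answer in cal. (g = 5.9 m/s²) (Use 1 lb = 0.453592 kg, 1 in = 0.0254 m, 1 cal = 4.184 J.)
Convert to SI: m = 145.104 kg, Δh = 45.0113 m
ΔPE = mgΔh = (145.104)(5.9)(45.0113) = 38534.8 J = 9210 cal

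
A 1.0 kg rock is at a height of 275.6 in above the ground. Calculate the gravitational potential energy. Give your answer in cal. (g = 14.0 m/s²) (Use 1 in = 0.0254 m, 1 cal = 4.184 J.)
Convert to SI: m = 1.0 kg, h = 7.00024 m
PE = mgh = (1.0)(14.0)(7.00024) = 98.0034 J = 23.42 cal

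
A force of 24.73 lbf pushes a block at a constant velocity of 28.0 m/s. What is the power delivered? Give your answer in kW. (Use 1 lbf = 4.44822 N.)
Convert to SI: F = 110.004 N, v = 28.0 m/s
P = Fv = (110.004)(28.0) = 3080.13 W = 3.08 kW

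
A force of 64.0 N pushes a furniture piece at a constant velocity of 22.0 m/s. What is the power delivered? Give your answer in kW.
P = Fv = (64.0)(22.0) = 1408.0 W = 1.408 kW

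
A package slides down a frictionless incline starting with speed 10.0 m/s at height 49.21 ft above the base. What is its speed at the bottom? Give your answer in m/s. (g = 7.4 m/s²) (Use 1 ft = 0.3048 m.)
Convert to SI: v₀ = 10.0 m/s, h = 14.9992 m
½mv₀² + mgh = ½mv² ⇒ v = √(v₀² + 2gh) = √(10.0² + 2·7.4·14.9992) = 17.94 m/s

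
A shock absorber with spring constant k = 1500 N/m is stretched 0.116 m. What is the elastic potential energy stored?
PE = ½kx² = ½(1500)(0.116)² = 10.09 J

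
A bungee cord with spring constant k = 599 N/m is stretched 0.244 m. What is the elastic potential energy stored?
PE = ½kx² = ½(599)(0.244)² = 17.83 J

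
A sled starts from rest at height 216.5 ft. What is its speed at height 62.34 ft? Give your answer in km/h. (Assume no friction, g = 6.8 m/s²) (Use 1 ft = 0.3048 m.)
Convert to SI: h₁−h₂ = 46.988 m
mgh₁ = mgh₂ + ½mv² ⇒ v = √(2g(h₁−h₂)) = √(2·6.8·46.988) = 25.2792 m/s = 91.01 km/h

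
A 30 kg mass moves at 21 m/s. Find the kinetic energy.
KE = ½mv² = ½(30)(21)² = 6615.0 J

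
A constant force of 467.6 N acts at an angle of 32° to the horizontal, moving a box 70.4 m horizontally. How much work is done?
W = F·d·cosθ = (467.6)(70.4)cos(32°) = 27920 J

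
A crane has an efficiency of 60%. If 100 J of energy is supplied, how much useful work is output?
W_out = η·W_in = 0.6·100 = 60.0 J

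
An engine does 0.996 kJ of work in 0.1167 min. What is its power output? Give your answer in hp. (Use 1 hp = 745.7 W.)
Convert to SI: W = 996.0 J, t = 7.002 s
P = W/t = 996.0/7.002 = 142.245 W = 0.1908 hp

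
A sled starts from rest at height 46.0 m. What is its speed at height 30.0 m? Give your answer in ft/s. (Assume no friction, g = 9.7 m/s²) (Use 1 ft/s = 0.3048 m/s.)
mgh₁ = mgh₂ + ½mv² ⇒ v = √(2g(h₁−h₂)) = √(2·9.7·16.0) = 17.6182 m/s = 57.8 ft/s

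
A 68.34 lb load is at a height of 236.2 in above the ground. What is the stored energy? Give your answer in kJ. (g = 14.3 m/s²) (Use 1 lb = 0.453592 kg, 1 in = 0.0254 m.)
Convert to SI: m = 30.9985 kg, h = 5.99948 m
PE = mgh = (30.9985)(14.3)(5.99948) = 2659.44 J = 2.659 kJ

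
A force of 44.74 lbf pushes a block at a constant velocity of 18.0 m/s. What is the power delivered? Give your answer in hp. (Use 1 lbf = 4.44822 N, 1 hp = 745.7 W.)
Convert to SI: F = 199.013 N, v = 18.0 m/s
P = Fv = (199.013)(18.0) = 3582.24 W = 4.804 hp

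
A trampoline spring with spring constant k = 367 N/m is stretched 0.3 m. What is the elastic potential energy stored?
PE = ½kx² = ½(367)(0.3)² = 16.52 J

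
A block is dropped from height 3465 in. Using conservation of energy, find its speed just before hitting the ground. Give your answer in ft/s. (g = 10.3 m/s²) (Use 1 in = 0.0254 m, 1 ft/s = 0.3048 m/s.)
Convert to SI: h = 88.011 m
mgh = ½mv² ⇒ v = √(2gh) = √(2·10.3·88.011) = 42.5797 m/s = 139.7 ft/s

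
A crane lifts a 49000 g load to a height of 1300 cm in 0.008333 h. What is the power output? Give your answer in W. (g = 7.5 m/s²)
Convert to SI: m = 49.0 kg, h = 13.0 m, t = 29.9988 s
P = mgh/t = (49.0)(7.5)(13.0)/29.9988 = 159.3 W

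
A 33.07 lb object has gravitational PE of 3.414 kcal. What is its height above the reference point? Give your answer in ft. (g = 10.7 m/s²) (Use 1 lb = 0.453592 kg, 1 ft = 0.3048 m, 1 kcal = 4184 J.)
Convert to SI: m = 15.0003 kg, PE = 14284.2 J
h = PE/(mg) = 14284.2/(15.0003·10.7) = 88.9963 m = 292.0 ft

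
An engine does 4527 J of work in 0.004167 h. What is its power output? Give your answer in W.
Convert to SI: W = 4527.0 J, t = 15.0012 s
P = W/t = 4527.0/15.0012 = 301.8 W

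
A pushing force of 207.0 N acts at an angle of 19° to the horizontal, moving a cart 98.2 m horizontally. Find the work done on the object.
W = F·d·cosθ = (207.0)(98.2)cos(19°) = 19220 J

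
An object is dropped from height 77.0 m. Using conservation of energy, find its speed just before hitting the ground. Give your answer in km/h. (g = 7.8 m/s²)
mgh = ½mv² ⇒ v = √(2gh) = √(2·7.8·77.0) = 34.6583 m/s = 124.8 km/h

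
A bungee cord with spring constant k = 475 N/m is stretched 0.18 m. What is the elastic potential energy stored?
PE = ½kx² = ½(475)(0.18)² = 7.695 J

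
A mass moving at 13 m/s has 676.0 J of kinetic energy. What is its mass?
m = 2·KE/v² = 2·676.0/(13)² = 8.0 kg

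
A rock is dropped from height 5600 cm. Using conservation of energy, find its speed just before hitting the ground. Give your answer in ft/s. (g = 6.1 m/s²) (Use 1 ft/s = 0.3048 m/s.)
Convert to SI: h = 56.0 m
mgh = ½mv² ⇒ v = √(2gh) = √(2·6.1·56.0) = 26.1381 m/s = 85.75 ft/s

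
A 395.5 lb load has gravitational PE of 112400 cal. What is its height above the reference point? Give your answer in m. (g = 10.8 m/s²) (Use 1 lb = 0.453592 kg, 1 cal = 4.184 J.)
Convert to SI: m = 179.396 kg, PE = 470282 J
h = PE/(mg) = 470282/(179.396·10.8) = 242.7 m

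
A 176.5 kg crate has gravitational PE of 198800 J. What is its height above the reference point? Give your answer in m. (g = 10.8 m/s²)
h = PE/(mg) = 198800/(176.5·10.8) = 104.3 m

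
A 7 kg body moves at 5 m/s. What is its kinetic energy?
KE = ½mv² = ½(7)(5)² = 87.5 J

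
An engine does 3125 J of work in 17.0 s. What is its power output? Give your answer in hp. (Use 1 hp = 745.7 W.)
P = W/t = 3125.0/17.0 = 183.824 W = 0.2465 hp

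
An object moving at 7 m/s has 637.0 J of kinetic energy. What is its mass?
m = 2·KE/v² = 2·637.0/(7)² = 26.0 kg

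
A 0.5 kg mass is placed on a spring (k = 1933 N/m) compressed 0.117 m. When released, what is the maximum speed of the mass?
½kx² = ½mv² ⇒ v = x√(k/m) = (0.117)√(1933/0.5) = 7.275 m/s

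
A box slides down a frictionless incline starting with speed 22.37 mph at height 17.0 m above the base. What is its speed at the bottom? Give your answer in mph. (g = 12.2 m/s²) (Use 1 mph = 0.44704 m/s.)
Convert to SI: v₀ = 10.0003 m/s, h = 17.0 m
½mv₀² + mgh = ½mv² ⇒ v = √(v₀² + 2gh) = √(10.0003² + 2·12.2·17.0) = 22.6893 m/s = 50.75 mph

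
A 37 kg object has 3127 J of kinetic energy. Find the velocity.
v = √(2·KE/m) = √(2·3127/37) = 13.0 m/s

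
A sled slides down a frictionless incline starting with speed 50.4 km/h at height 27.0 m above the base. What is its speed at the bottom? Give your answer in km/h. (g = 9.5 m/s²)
Convert to SI: v₀ = 14.0 m/s, h = 27.0 m
½mv₀² + mgh = ½mv² ⇒ v = √(v₀² + 2gh) = √(14.0² + 2·9.5·27.0) = 26.6271 m/s = 95.86 km/h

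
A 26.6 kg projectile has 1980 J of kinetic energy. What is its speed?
v = √(2·KE/m) = √(2·1980/26.6) = 12.2 m/s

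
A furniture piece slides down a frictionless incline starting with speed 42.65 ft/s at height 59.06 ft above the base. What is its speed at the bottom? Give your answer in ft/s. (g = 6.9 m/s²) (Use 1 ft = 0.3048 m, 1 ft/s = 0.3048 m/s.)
Convert to SI: v₀ = 12.9997 m/s, h = 18.0015 m
½mv₀² + mgh = ½mv² ⇒ v = √(v₀² + 2gh) = √(12.9997² + 2·6.9·18.0015) = 20.4307 m/s = 67.03 ft/s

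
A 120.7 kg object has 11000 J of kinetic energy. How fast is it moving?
v = √(2·KE/m) = √(2·11000/120.7) = 13.5 m/s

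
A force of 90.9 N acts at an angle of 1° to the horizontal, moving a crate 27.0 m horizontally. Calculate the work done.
W = F·d·cosθ = (90.9)(27.0)cos(1°) = 2454 J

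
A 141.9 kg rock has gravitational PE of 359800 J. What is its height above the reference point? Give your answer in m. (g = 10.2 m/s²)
h = PE/(mg) = 359800/(141.9·10.2) = 248.6 m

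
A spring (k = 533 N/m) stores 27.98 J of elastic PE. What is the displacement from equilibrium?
x = √(2·PE/k) = √(2·27.98/533) = 0.324 m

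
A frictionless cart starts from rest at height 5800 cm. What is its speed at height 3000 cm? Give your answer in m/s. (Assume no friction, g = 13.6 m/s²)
Convert to SI: h₁−h₂ = 28.0 m
mgh₁ = mgh₂ + ½mv² ⇒ v = √(2g(h₁−h₂)) = √(2·13.6·28.0) = 27.6 m/s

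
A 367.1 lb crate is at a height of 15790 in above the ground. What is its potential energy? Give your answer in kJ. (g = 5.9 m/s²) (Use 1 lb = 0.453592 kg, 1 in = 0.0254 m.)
Convert to SI: m = 166.514 kg, h = 401.066 m
PE = mgh = (166.514)(5.9)(401.066) = 394019 J = 394.0 kJ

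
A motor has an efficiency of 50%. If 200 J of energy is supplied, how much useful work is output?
W_out = η·W_in = 0.5·200 = 100.0 J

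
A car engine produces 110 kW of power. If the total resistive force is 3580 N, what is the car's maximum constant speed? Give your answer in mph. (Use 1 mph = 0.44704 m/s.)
P = Fv ⇒ v = P/F = 110000 W/3580.0 N = 30.7263 m/s = 68.73 mph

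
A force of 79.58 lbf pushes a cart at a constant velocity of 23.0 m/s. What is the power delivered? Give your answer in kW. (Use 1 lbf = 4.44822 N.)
Convert to SI: F = 353.989 N, v = 23.0 m/s
P = Fv = (353.989)(23.0) = 8141.75 W = 8.142 kW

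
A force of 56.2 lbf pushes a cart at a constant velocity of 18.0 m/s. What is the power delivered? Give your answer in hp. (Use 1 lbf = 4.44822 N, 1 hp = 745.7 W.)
Convert to SI: F = 249.99 N, v = 18.0 m/s
P = Fv = (249.99)(18.0) = 4499.82 W = 6.034 hp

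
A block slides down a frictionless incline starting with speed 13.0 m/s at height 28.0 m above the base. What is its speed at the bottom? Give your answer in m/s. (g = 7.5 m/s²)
½mv₀² + mgh = ½mv² ⇒ v = √(v₀² + 2gh) = √(13.0² + 2·7.5·28.0) = 24.27 m/s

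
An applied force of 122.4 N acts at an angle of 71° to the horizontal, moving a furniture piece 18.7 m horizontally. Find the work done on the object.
W = F·d·cosθ = (122.4)(18.7)cos(71°) = 745.2 J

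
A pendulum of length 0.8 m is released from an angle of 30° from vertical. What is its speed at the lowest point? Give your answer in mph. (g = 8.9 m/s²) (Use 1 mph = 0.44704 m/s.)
h = L(1 − cosθ) = 0.8(1 − cos30°) = 0.10718 m
v = √(2gh) = √(2·8.9·0.10718) = 1.38123 m/s = 3.09 mph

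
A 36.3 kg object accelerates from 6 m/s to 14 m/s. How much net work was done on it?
W = ΔKE = ½m(v₂² − v₁²) = ½(36.3)(14² − 6²) = 2904.0 J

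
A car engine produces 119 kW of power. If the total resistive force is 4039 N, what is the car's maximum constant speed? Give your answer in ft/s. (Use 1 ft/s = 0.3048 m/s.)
P = Fv ⇒ v = P/F = 119000 W/4039.0 N = 29.4627 m/s = 96.66 ft/s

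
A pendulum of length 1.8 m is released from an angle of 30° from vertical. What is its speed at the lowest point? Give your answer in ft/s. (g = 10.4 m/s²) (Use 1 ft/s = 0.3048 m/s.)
h = L(1 − cosθ) = 1.8(1 − cos30°) = 0.241154 m
v = √(2gh) = √(2·10.4·0.241154) = 2.23964 m/s = 7.348 ft/s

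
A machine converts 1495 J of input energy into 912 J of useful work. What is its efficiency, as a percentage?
η = W_out/W_in = 912/1495 = 61.0%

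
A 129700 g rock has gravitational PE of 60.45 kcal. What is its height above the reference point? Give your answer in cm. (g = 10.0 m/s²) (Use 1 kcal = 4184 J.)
Convert to SI: m = 129.7 kg, PE = 252923 J
h = PE/(mg) = 252923/(129.7·10.0) = 195.006 m = 19500 cm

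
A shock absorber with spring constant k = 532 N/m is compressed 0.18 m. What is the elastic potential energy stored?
PE = ½kx² = ½(532)(0.18)² = 8.618 J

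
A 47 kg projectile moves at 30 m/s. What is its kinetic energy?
KE = ½mv² = ½(47)(30)² = 21150.0 J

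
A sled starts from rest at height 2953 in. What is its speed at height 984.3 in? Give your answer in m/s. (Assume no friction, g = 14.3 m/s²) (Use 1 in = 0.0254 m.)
Convert to SI: h₁−h₂ = 50.005 m
mgh₁ = mgh₂ + ½mv² ⇒ v = √(2g(h₁−h₂)) = √(2·14.3·50.005) = 37.82 m/s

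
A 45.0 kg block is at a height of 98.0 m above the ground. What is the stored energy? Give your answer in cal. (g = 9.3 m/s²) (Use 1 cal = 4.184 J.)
PE = mgh = (45.0)(9.3)(98.0) = 41013.0 J = 9802 cal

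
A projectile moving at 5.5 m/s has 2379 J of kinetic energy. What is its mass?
m = 2·KE/v² = 2·2379/(5.5)² = 157.3 kg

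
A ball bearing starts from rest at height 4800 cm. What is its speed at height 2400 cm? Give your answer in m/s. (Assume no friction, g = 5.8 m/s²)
Convert to SI: h₁−h₂ = 24.0 m
mgh₁ = mgh₂ + ½mv² ⇒ v = √(2g(h₁−h₂)) = √(2·5.8·24.0) = 16.69 m/s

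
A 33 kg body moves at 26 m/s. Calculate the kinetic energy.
KE = ½mv² = ½(33)(26)² = 11154.0 J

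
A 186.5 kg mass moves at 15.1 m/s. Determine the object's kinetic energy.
KE = ½mv² = ½(186.5)(15.1)² = 21260 J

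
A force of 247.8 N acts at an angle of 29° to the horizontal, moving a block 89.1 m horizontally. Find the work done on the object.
W = F·d·cosθ = (247.8)(89.1)cos(29°) = 19310 J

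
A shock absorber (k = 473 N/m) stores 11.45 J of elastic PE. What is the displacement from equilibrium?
x = √(2·PE/k) = √(2·11.45/473) = 0.22 m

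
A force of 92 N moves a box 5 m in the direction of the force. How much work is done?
W = F·d = (92)(5) = 460.0 J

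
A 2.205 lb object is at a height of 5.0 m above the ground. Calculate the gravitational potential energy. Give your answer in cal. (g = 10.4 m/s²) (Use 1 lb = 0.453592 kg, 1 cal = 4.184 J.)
Convert to SI: m = 1.00017 kg, h = 5.0 m
PE = mgh = (1.00017)(10.4)(5.0) = 52.0089 J = 12.43 cal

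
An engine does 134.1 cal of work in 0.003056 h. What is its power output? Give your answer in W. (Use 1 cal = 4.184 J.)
Convert to SI: W = 561.074 J, t = 11.0016 s
P = W/t = 561.074/11.0016 = 51.0 W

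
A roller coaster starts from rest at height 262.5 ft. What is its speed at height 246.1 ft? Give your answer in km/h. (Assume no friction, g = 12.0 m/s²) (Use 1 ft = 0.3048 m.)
Convert to SI: h₁−h₂ = 4.99872 m
mgh₁ = mgh₂ + ½mv² ⇒ v = √(2g(h₁−h₂)) = √(2·12.0·4.99872) = 10.953 m/s = 39.43 km/h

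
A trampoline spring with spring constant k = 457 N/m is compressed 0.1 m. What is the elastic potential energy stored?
PE = ½kx² = ½(457)(0.1)² = 2.285 J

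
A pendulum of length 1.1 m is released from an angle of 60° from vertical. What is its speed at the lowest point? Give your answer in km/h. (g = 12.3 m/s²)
h = L(1 − cosθ) = 1.1(1 − cos60°) = 0.55 m
v = √(2gh) = √(2·12.3·0.55) = 3.67831 m/s = 13.24 km/h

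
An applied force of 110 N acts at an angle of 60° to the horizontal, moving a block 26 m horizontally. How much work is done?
W = F·d·cosθ = (110)(26)cos(60°) = 1430 J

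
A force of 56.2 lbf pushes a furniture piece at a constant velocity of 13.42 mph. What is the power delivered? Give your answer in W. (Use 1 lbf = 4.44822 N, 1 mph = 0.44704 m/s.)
Convert to SI: F = 249.99 N, v = 5.99928 m/s
P = Fv = (249.99)(5.99928) = 1500 W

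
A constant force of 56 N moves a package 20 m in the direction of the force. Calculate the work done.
W = F·d = (56)(20) = 1120 J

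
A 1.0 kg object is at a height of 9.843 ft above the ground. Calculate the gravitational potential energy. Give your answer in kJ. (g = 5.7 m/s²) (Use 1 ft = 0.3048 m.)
Convert to SI: m = 1.0 kg, h = 3.00015 m
PE = mgh = (1.0)(5.7)(3.00015) = 17.1008 J = 0.0171 kJ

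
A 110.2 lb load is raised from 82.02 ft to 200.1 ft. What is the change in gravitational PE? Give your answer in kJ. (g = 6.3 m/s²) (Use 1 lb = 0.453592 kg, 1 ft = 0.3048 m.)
Convert to SI: m = 49.9858 kg, Δh = 35.9908 m
ΔPE = mgΔh = (49.9858)(6.3)(35.9908) = 11333.9 J = 11.33 kJ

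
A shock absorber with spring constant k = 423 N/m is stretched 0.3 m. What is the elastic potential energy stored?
PE = ½kx² = ½(423)(0.3)² = 19.04 J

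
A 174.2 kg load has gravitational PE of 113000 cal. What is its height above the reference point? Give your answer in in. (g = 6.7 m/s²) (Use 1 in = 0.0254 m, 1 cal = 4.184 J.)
Convert to SI: m = 174.2 kg, PE = 472792 J
h = PE/(mg) = 472792/(174.2·6.7) = 405.086 m = 15950 in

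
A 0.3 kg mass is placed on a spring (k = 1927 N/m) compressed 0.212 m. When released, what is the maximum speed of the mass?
½kx² = ½mv² ⇒ v = x√(k/m) = (0.212)√(1927/0.3) = 16.99 m/s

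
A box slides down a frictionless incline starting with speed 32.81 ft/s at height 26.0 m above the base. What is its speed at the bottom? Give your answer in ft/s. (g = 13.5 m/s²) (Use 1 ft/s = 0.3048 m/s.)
Convert to SI: v₀ = 10.0005 m/s, h = 26.0 m
½mv₀² + mgh = ½mv² ⇒ v = √(v₀² + 2gh) = √(10.0005² + 2·13.5·26.0) = 28.3198 m/s = 92.91 ft/s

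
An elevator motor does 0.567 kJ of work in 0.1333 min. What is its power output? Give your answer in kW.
Convert to SI: W = 567.0 J, t = 7.998 s
P = W/t = 567.0/7.998 = 70.8927 W = 0.07089 kW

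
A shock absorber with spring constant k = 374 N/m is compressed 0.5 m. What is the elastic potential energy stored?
PE = ½kx² = ½(374)(0.5)² = 46.75 J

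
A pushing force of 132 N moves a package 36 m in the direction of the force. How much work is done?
W = F·d = (132)(36) = 4752 J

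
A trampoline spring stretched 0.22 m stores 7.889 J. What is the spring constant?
k = 2·PE/x² = 2·7.889/(0.22)² = 326.0 N/m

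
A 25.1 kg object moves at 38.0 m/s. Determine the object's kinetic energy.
KE = ½mv² = ½(25.1)(38.0)² = 18120 J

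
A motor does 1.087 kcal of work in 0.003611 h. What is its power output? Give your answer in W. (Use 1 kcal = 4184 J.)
Convert to SI: W = 4548.01 J, t = 12.9996 s
P = W/t = 4548.01/12.9996 = 349.9 W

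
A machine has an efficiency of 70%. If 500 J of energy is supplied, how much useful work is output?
W_out = η·W_in = 0.7·500 = 350.0 J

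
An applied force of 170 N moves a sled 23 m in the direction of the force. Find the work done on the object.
W = F·d = (170)(23) = 3910 J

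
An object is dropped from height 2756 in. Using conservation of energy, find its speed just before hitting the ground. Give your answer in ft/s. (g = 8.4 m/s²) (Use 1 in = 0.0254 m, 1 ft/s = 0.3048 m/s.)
Convert to SI: h = 70.0024 m
mgh = ½mv² ⇒ v = √(2gh) = √(2·8.4·70.0024) = 34.2934 m/s = 112.5 ft/s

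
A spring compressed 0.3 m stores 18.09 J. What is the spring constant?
k = 2·PE/x² = 2·18.09/(0.3)² = 402.0 N/m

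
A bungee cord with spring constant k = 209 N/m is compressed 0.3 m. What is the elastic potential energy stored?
PE = ½kx² = ½(209)(0.3)² = 9.405 J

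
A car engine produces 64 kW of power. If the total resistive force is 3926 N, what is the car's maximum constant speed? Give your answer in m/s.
P = Fv ⇒ v = P/F = 64000 W/3926.0 N = 16.3 m/s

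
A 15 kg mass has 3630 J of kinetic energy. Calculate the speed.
v = √(2·KE/m) = √(2·3630/15) = 22.0 m/s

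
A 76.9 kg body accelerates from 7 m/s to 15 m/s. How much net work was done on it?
W = ΔKE = ½m(v₂² − v₁²) = ½(76.9)(15² − 7²) = 6767.2 J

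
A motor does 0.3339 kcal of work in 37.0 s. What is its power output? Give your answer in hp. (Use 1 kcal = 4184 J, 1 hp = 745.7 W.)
Convert to SI: W = 1397.04 J, t = 37.0 s
P = W/t = 1397.04/37.0 = 37.7578 W = 0.05063 hp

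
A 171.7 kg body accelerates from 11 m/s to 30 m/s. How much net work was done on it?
W = ΔKE = ½m(v₂² − v₁²) = ½(171.7)(30² − 11²) = 66877.15 J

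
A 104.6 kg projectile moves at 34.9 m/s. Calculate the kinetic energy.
KE = ½mv² = ½(104.6)(34.9)² = 63700 J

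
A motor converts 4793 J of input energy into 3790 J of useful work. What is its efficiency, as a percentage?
η = W_out/W_in = 3790/4793 = 79.07%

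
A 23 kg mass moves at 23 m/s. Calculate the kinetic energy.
KE = ½mv² = ½(23)(23)² = 6083.5 J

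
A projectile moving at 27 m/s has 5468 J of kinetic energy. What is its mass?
m = 2·KE/v² = 2·5468/(27)² = 15.0 kg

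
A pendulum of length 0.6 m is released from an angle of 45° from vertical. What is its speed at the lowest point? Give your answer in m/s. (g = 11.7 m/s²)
h = L(1 − cosθ) = 0.6(1 − cos45°) = 0.175736 m
v = √(2gh) = √(2·11.7·0.175736) = 2.028 m/s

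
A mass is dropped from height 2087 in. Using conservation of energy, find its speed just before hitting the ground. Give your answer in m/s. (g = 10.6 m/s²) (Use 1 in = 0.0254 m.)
Convert to SI: h = 53.0098 m
mgh = ½mv² ⇒ v = √(2gh) = √(2·10.6·53.0098) = 33.52 m/s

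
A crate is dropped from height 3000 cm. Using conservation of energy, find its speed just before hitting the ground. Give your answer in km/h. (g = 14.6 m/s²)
Convert to SI: h = 30.0 m
mgh = ½mv² ⇒ v = √(2gh) = √(2·14.6·30.0) = 29.5973 m/s = 106.6 km/h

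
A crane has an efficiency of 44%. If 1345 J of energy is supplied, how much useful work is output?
W_out = η·W_in = 0.44·1345 = 591.8 J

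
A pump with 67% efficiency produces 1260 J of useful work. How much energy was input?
W_in = W_out/η = 1260/0.67 = 1881 J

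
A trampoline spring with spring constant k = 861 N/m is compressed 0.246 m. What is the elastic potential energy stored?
PE = ½kx² = ½(861)(0.246)² = 26.05 J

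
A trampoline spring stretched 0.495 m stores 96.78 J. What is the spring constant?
k = 2·PE/x² = 2·96.78/(0.495)² = 790.0 N/m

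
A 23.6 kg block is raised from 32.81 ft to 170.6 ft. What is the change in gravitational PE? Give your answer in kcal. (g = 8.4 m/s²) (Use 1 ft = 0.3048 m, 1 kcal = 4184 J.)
Convert to SI: m = 23.6 kg, Δh = 41.9984 m
ΔPE = mgΔh = (23.6)(8.4)(41.9984) = 8325.76 J = 1.99 kcal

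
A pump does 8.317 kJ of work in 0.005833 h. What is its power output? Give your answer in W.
Convert to SI: W = 8317.0 J, t = 20.9988 s
P = W/t = 8317.0/20.9988 = 396.1 W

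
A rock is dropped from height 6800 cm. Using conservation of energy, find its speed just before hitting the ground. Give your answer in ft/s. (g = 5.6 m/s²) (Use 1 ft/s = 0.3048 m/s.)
Convert to SI: h = 68.0 m
mgh = ½mv² ⇒ v = √(2gh) = √(2·5.6·68.0) = 27.5971 m/s = 90.54 ft/s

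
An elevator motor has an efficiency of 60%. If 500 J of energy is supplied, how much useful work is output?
W_out = η·W_in = 0.6·500 = 300.0 J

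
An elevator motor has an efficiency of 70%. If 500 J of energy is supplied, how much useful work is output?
W_out = η·W_in = 0.7·500 = 350.0 J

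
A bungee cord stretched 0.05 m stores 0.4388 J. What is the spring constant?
k = 2·PE/x² = 2·0.4388/(0.05)² = 351.0 N/m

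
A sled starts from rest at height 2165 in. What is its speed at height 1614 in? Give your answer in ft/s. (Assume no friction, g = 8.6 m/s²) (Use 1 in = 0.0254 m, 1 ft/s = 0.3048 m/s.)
Convert to SI: h₁−h₂ = 13.9954 m
mgh₁ = mgh₂ + ½mv² ⇒ v = √(2g(h₁−h₂)) = √(2·8.6·13.9954) = 15.5152 m/s = 50.9 ft/s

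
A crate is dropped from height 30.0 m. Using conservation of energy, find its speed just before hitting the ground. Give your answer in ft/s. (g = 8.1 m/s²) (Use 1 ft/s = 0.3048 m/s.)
mgh = ½mv² ⇒ v = √(2gh) = √(2·8.1·30.0) = 22.0454 m/s = 72.33 ft/s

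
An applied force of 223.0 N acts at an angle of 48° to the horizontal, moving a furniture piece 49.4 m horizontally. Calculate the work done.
W = F·d·cosθ = (223.0)(49.4)cos(48°) = 7371 J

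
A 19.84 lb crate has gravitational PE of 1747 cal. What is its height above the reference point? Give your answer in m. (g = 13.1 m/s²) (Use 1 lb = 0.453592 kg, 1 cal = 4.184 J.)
Convert to SI: m = 8.99927 kg, PE = 7309.45 J
h = PE/(mg) = 7309.45/(8.99927·13.1) = 62.0 m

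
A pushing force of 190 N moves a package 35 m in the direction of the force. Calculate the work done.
W = F·d = (190)(35) = 6650 J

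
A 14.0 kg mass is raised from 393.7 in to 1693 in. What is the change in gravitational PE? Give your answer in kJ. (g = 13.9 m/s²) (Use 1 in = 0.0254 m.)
Convert to SI: m = 14.0 kg, Δh = 33.0022 m
ΔPE = mgΔh = (14.0)(13.9)(33.0022) = 6422.23 J = 6.422 kJ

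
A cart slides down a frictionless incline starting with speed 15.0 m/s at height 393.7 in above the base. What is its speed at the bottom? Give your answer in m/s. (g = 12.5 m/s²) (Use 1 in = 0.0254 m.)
Convert to SI: v₀ = 15.0 m/s, h = 9.99998 m
½mv₀² + mgh = ½mv² ⇒ v = √(v₀² + 2gh) = √(15.0² + 2·12.5·9.99998) = 21.79 m/s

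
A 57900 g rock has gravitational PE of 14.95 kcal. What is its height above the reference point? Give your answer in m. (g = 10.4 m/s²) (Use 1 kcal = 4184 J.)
Convert to SI: m = 57.9 kg, PE = 62550.8 J
h = PE/(mg) = 62550.8/(57.9·10.4) = 103.9 m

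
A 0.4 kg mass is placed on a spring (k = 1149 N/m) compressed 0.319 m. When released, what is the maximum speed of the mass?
½kx² = ½mv² ⇒ v = x√(k/m) = (0.319)√(1149/0.4) = 17.1 m/s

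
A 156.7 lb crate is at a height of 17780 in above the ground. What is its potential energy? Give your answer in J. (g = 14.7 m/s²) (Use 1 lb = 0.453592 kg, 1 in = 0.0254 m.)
Convert to SI: m = 71.0779 kg, h = 451.612 m
PE = mgh = (71.0779)(14.7)(451.612) = 471900 J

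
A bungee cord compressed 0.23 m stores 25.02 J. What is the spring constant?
k = 2·PE/x² = 2·25.02/(0.23)² = 945.9 N/m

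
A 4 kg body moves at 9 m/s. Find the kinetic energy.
KE = ½mv² = ½(4)(9)² = 162.0 J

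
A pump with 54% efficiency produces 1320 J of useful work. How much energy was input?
W_in = W_out/η = 1320/0.54 = 2444 J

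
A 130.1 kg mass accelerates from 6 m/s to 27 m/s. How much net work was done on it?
W = ΔKE = ½m(v₂² − v₁²) = ½(130.1)(27² − 6²) = 45079.65 J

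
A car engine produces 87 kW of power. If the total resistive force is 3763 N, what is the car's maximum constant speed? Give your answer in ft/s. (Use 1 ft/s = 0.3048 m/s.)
P = Fv ⇒ v = P/F = 87000 W/3763.0 N = 23.1199 m/s = 75.85 ft/s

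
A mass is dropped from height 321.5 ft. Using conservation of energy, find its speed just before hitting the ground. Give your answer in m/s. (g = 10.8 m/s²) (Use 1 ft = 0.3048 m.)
Convert to SI: h = 97.9932 m
mgh = ½mv² ⇒ v = √(2gh) = √(2·10.8·97.9932) = 46.01 m/s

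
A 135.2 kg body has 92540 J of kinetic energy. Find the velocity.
v = √(2·KE/m) = √(2·92540/135.2) = 37.0 m/s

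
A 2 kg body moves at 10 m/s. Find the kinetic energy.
KE = ½mv² = ½(2)(10)² = 100.0 J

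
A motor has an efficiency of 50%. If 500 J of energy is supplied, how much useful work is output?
W_out = η·W_in = 0.5·500 = 250.0 J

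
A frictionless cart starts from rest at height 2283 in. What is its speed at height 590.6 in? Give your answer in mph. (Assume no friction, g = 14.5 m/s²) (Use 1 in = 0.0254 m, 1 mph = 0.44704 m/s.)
Convert to SI: h₁−h₂ = 42.987 m
mgh₁ = mgh₂ + ½mv² ⇒ v = √(2g(h₁−h₂)) = √(2·14.5·42.987) = 35.3075 m/s = 78.98 mph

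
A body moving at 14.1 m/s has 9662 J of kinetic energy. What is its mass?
m = 2·KE/v² = 2·9662/(14.1)² = 97.2 kg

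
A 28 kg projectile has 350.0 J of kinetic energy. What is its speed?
v = √(2·KE/m) = √(2·350.0/28) = 5.0 m/s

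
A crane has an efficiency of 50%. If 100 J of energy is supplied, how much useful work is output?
W_out = η·W_in = 0.5·100 = 50.0 J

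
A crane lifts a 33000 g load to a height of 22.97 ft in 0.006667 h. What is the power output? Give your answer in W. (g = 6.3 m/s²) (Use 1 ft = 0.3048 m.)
Convert to SI: m = 33.0 kg, h = 7.00126 m, t = 24.0012 s
P = mgh/t = (33.0)(6.3)(7.00126)/24.0012 = 60.65 W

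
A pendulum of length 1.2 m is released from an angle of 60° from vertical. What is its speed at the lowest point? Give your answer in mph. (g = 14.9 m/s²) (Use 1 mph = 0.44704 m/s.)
h = L(1 − cosθ) = 1.2(1 − cos60°) = 0.6 m
v = √(2gh) = √(2·14.9·0.6) = 4.22847 m/s = 9.459 mph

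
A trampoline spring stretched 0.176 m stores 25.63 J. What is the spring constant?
k = 2·PE/x² = 2·25.63/(0.176)² = 1655 N/m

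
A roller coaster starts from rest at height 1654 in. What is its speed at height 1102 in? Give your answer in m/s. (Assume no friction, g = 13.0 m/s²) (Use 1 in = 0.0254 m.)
Convert to SI: h₁−h₂ = 14.0208 m
mgh₁ = mgh₂ + ½mv² ⇒ v = √(2g(h₁−h₂)) = √(2·13.0·14.0208) = 19.09 m/s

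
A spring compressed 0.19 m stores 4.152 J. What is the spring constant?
k = 2·PE/x² = 2·4.152/(0.19)² = 230.0 N/m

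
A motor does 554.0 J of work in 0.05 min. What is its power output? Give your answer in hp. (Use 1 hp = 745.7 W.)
Convert to SI: W = 554.0 J, t = 3.0 s
P = W/t = 554.0/3.0 = 184.667 W = 0.2476 hp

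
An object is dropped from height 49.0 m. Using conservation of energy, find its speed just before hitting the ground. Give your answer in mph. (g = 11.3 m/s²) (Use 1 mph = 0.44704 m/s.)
mgh = ½mv² ⇒ v = √(2gh) = √(2·11.3·49.0) = 33.2776 m/s = 74.44 mph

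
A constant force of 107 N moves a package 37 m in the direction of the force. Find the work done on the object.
W = F·d = (107)(37) = 3959 J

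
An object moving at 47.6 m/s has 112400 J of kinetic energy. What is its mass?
m = 2·KE/v² = 2·112400/(47.6)² = 99.22 kg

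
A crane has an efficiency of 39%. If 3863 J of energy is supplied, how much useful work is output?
W_out = η·W_in = 0.39·3863 = 1506.57 J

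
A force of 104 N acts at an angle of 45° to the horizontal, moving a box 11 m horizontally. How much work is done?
W = F·d·cosθ = (104)(11)cos(45°) = 808.9 J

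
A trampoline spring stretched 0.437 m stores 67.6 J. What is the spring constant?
k = 2·PE/x² = 2·67.6/(0.437)² = 708.0 N/m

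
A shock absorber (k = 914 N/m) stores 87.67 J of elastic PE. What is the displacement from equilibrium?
x = √(2·PE/k) = √(2·87.67/914) = 0.438 m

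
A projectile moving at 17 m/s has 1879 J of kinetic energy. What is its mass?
m = 2·KE/v² = 2·1879/(17)² = 13.0 kg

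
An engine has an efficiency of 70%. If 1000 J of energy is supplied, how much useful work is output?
W_out = η·W_in = 0.7·1000 = 700.0 J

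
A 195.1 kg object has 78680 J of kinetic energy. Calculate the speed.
v = √(2·KE/m) = √(2·78680/195.1) = 28.4 m/s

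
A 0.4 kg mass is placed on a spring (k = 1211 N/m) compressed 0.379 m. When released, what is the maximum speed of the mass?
½kx² = ½mv² ⇒ v = x√(k/m) = (0.379)√(1211/0.4) = 20.85 m/s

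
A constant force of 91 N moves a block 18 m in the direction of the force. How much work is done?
W = F·d = (91)(18) = 1638 J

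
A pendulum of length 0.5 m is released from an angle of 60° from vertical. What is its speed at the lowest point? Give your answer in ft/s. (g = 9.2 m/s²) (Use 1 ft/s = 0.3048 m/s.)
h = L(1 − cosθ) = 0.5(1 − cos60°) = 0.25 m
v = √(2gh) = √(2·9.2·0.25) = 2.14476 m/s = 7.037 ft/s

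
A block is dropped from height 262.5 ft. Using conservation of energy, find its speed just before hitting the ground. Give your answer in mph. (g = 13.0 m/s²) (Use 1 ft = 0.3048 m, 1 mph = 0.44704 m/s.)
Convert to SI: h = 80.01 m
mgh = ½mv² ⇒ v = √(2gh) = √(2·13.0·80.01) = 45.6099 m/s = 102.0 mph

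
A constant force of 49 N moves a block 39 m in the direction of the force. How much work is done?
W = F·d = (49)(39) = 1911 J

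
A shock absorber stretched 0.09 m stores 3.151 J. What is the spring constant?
k = 2·PE/x² = 2·3.151/(0.09)² = 778.0 N/m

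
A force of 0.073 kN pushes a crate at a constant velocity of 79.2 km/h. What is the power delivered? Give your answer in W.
Convert to SI: F = 73.0 N, v = 22.0 m/s
P = Fv = (73.0)(22.0) = 1606 W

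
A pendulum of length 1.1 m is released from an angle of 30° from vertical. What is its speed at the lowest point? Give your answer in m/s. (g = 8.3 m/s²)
h = L(1 − cosθ) = 1.1(1 − cos30°) = 0.147372 m
v = √(2gh) = √(2·8.3·0.147372) = 1.564 m/s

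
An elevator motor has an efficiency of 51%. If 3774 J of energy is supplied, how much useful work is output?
W_out = η·W_in = 0.51·3774 = 1924.74 J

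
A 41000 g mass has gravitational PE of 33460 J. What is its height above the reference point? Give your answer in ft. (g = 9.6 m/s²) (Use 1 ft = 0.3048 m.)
Convert to SI: m = 41.0 kg, PE = 33460.0 J
h = PE/(mg) = 33460.0/(41.0·9.6) = 85.0102 m = 278.9 ft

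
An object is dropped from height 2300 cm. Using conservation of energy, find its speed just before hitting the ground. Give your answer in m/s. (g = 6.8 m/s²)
Convert to SI: h = 23.0 m
mgh = ½mv² ⇒ v = √(2gh) = √(2·6.8·23.0) = 17.69 m/s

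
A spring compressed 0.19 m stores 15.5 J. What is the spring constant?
k = 2·PE/x² = 2·15.5/(0.19)² = 858.7 N/m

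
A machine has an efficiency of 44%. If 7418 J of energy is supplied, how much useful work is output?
W_out = η·W_in = 0.44·7418 = 3263.92 J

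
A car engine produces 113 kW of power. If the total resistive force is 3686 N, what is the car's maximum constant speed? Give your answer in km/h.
P = Fv ⇒ v = P/F = 113000 W/3686.0 N = 30.6565 m/s = 110.4 km/h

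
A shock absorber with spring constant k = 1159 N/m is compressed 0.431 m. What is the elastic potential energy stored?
PE = ½kx² = ½(1159)(0.431)² = 107.6 J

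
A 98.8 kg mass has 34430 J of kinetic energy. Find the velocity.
v = √(2·KE/m) = √(2·34430/98.8) = 26.4 m/s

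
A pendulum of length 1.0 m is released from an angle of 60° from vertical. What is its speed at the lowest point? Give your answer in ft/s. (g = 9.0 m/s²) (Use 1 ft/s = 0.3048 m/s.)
h = L(1 − cosθ) = 1.0(1 − cos60°) = 0.5 m
v = √(2gh) = √(2·9.0·0.5) = 3.0 m/s = 9.843 ft/s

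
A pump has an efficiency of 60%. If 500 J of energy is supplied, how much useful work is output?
W_out = η·W_in = 0.6·500 = 300.0 J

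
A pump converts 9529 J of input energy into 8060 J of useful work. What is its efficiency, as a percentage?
η = W_out/W_in = 8060/9529 = 84.58%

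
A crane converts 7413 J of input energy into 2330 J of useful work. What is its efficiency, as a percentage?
η = W_out/W_in = 2330/7413 = 31.43%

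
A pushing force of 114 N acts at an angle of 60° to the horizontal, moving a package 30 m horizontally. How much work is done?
W = F·d·cosθ = (114)(30)cos(60°) = 1710 J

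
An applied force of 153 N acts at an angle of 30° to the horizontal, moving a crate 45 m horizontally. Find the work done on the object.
W = F·d·cosθ = (153)(45)cos(30°) = 5963 J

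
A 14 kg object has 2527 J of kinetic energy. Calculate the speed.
v = √(2·KE/m) = √(2·2527/14) = 19.0 m/s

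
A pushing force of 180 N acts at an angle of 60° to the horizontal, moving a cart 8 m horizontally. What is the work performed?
W = F·d·cosθ = (180)(8)cos(60°) = 720.0 J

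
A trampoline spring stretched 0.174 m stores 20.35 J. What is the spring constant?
k = 2·PE/x² = 2·20.35/(0.174)² = 1344 N/m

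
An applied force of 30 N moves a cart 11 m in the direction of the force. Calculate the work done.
W = F·d = (30)(11) = 330.0 J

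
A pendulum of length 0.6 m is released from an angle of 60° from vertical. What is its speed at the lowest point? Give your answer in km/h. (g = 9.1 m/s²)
h = L(1 − cosθ) = 0.6(1 − cos60°) = 0.3 m
v = √(2gh) = √(2·9.1·0.3) = 2.33666 m/s = 8.412 km/h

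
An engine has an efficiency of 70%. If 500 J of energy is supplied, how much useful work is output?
W_out = η·W_in = 0.7·500 = 350.0 J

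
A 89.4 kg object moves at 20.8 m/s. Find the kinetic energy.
KE = ½mv² = ½(89.4)(20.8)² = 19340 J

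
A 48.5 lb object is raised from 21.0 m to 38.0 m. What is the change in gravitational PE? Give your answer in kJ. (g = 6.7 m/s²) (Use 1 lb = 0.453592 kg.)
Convert to SI: m = 21.9992 kg, Δh = 17.0 m
ΔPE = mgΔh = (21.9992)(6.7)(17.0) = 2505.71 J = 2.506 kJ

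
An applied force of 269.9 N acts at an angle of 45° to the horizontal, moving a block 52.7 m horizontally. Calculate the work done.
W = F·d·cosθ = (269.9)(52.7)cos(45°) = 10060 J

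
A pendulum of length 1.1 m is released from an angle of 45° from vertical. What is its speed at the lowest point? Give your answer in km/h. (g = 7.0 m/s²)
h = L(1 − cosθ) = 1.1(1 − cos45°) = 0.322183 m
v = √(2gh) = √(2·7.0·0.322183) = 2.12381 m/s = 7.646 km/h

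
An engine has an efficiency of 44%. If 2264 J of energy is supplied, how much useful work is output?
W_out = η·W_in = 0.44·2264 = 996.16 J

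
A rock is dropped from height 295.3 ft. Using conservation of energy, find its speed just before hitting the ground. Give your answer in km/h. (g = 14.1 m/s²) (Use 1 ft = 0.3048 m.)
Convert to SI: h = 90.0074 m
mgh = ½mv² ⇒ v = √(2gh) = √(2·14.1·90.0074) = 50.3806 m/s = 181.4 km/h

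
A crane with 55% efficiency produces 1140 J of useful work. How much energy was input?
W_in = W_out/η = 1140/0.55 = 2073 J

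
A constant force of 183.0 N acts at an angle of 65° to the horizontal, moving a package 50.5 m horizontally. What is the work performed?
W = F·d·cosθ = (183.0)(50.5)cos(65°) = 3906 J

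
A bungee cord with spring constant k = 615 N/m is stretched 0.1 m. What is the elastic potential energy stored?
PE = ½kx² = ½(615)(0.1)² = 3.075 J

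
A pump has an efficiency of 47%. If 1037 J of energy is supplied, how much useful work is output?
W_out = η·W_in = 0.47·1037 = 487.39 J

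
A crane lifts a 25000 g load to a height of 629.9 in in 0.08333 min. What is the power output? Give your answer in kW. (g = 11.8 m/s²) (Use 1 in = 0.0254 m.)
Convert to SI: m = 25.0 kg, h = 15.9995 m, t = 4.9998 s
P = mgh/t = (25.0)(11.8)(15.9995)/4.9998 = 944.006 W = 0.944 kW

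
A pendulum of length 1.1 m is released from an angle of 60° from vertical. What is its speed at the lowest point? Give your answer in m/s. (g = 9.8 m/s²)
h = L(1 − cosθ) = 1.1(1 − cos60°) = 0.55 m
v = √(2gh) = √(2·9.8·0.55) = 3.283 m/s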